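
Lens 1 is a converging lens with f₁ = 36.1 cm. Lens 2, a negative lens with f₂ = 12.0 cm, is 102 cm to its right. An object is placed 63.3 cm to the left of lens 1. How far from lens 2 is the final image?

7.20 cm

Lens 1: 1/d_i1 = 1/f₁ − 1/d_o1 = 1/(36.1) − 1/(63.3) = 0.01190, so d_i1 = 84.01 cm.
The intermediate image is 84.01 cm to the right of lens 1, which is 102 − (84.01) = 17.99 cm to the left of lens 2, so d_o2 = +17.99 cm.
Lens 2 is diverging, so f₂ = −12.0 cm.
Lens 2: 1/d_i2 = 1/f₂ − 1/d_o2 = 1/(-12.0) − 1/(17.99) = -0.1389, so d_i2 = -7.20 cm.
The final image is virtual, 7.20 cm to the left of lens 2 (overall magnification ≈ -0.53).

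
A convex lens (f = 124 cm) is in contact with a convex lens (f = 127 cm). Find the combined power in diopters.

P₁ = 1/f₁ = 1/(1.24 m) = +0.8065 D; P₂ = 1/f₂ = 1/(1.27 m) = +0.7874 D.
For thin lenses in contact, P = P₁ + P₂ = (+0.8065) + (+0.7874) = +1.59 D.

P = +1.59 D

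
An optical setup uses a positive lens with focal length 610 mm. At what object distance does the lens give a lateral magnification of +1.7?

m = −d_i/d_o ⇒ d_i = −m·d_o.
1/f = 1/d_o + 1/d_i = 1/d_o − 1/(m·d_o) = (1 − 1/m)/d_o, so d_o = f(1 − 1/m) = (610.0)(1 − 1/(+1.7)) = 251 mm.

251 mm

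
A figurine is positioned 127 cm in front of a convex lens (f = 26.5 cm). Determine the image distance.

33.5 cm

Lens equation: 1/s_i = 1/f − 1/s_o = 1/(26.50) − 1/(127) = 0.03774 − 0.007874 = 0.02986, so s_i = 33.5 cm.
The image is real, inverted and reduced, on the far side of the lens.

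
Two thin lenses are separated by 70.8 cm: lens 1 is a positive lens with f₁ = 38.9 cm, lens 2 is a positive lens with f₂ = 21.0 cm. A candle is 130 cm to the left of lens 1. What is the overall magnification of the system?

Lens 1: 1/d_i1 = 1/(38.9) − 1/(130) = 0.01801, so d_i1 = 55.51 cm; m₁ = −d_i1/d_o1 = -0.4270.
d_o2 = 70.8 − (55.51) = 15.29 cm.
Lens 2: 1/d_i2 = 1/(21.0) − 1/(15.29) = -0.01778, so d_i2 = -56.23 cm; m₂ = −d_i2/d_o2 = +3.678.
m = m₁·m₂ = (-0.4270)(+3.678) = -1.57.

m = -1.57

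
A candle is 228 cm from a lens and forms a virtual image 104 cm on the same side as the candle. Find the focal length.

Virtual image ⇒ d_i = −104 cm.
1/f = 1/d_o + 1/d_i = 1/(228) + 1/(-104) = -0.005229, so f = -191 cm.
Since f is negative, the lens is diverging.

f = -191 cm (diverging)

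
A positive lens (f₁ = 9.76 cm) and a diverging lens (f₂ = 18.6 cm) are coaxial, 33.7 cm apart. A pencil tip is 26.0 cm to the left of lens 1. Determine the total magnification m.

Lens 1: 1/d_i1 = 1/(9.76) − 1/(26.0) = 0.06400, so d_i1 = 15.63 cm; m₁ = −d_i1/d_o1 = -0.6012.
d_o2 = 33.7 − (15.63) = 18.07 cm.
f₂ = −18.6 cm (diverging).
Lens 2: 1/d_i2 = 1/(-18.6) − 1/(18.07) = -0.1091, so d_i2 = -9.166 cm; m₂ = −d_i2/d_o2 = +0.5072.
m = m₁·m₂ = (-0.6012)(+0.5072) = -0.305.

m = -0.305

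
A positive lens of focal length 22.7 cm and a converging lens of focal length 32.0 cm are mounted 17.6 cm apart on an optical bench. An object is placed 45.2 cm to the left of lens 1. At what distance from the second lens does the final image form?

14.9 cm

Lens 1: 1/d_i1 = 1/f₁ − 1/d_o1 = 1/(22.7) − 1/(45.2) = 0.02193, so d_i1 = 45.60 cm.
The intermediate image is 45.60 cm to the right of lens 1, which lies 28.00 cm to the right of lens 2 — a virtual object — so d_o2 = −28.00 cm.
Lens 2: 1/d_i2 = 1/f₂ − 1/d_o2 = 1/(32.0) − 1/(-28.00) = 0.06696, so d_i2 = 14.9 cm.
The final image is real, 14.9 cm to the right of lens 2 (overall magnification ≈ -0.54).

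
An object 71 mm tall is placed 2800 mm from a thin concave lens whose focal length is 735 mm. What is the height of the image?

For a concave lens, f = -735 mm.
1/d_i = 1/f − 1/d_o = 1/(-735.0) − 1/(2800) = -0.001718, so d_i = -582.2 mm.
m = −d_i/d_o = +0.2079.
|h_i| = |m|·h_o = 0.2079 × 71 = 14.8 mm. The image is virtual, upright and reduced, on the same side as the object.

14.8 mm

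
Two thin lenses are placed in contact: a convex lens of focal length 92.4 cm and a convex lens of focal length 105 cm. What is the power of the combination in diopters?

P₁ = 1/f₁ = 1/(0.924 m) = +1.082 D; P₂ = 1/f₂ = 1/(1.05 m) = +0.9524 D.
For thin lenses in contact, P = P₁ + P₂ = (+1.082) + (+0.9524) = +2.03 D.

P = +2.03 D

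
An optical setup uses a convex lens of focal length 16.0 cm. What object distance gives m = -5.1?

19.1 cm

m = −d_i/d_o ⇒ d_i = −m·d_o.
1/f = 1/d_o + 1/d_i = 1/d_o − 1/(m·d_o) = (1 − 1/m)/d_o, so d_o = f(1 − 1/m) = (16.00)(1 − 1/(-5.1)) = 19.1 cm.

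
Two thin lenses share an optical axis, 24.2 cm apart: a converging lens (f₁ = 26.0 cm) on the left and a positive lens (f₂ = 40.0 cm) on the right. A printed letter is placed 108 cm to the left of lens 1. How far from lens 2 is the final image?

Lens 1: 1/d_i1 = 1/f₁ − 1/d_o1 = 1/(26.0) − 1/(108) = 0.02920, so d_i1 = 34.24 cm.
The intermediate image is 34.24 cm to the right of lens 1, which lies 10.04 cm to the right of lens 2 — a virtual object — so d_o2 = −10.04 cm.
Lens 2: 1/d_i2 = 1/f₂ − 1/d_o2 = 1/(40.0) − 1/(-10.04) = 0.1246, so d_i2 = 8.03 cm.
The final image is real, 8.03 cm to the right of lens 2 (overall magnification ≈ -0.25).

8.03 cm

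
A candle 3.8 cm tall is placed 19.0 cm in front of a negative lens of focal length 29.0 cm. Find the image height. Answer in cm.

For a negative lens, f = -29.0 cm.
1/d_i = 1/f − 1/d_o = 1/(-29.00) − 1/(19.0) = -0.08711, so d_i = -11.48 cm.
m = −d_i/d_o = +0.6042.
|h_i| = |m|·h_o = 0.6042 × 3.8 = 2.30 cm. The image is virtual, upright and reduced, on the same side as the object.

2.30 cm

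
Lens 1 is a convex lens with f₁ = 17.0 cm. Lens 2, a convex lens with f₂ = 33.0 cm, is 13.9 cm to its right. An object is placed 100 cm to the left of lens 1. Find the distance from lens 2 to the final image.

Lens 1: 1/d_i1 = 1/f₁ − 1/d_o1 = 1/(17.0) − 1/(100) = 0.04882, so d_i1 = 20.48 cm.
The intermediate image is 20.48 cm to the right of lens 1, which lies 6.580 cm to the right of lens 2 — a virtual object — so d_o2 = −6.580 cm.
Lens 2: 1/d_i2 = 1/f₂ − 1/d_o2 = 1/(33.0) − 1/(-6.580) = 0.1823, so d_i2 = 5.49 cm.
The final image is real, 5.49 cm to the right of lens 2 (overall magnification ≈ -0.17).

5.49 cm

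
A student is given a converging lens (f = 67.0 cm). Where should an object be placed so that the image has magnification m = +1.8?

29.8 cm

m = −d_i/d_o ⇒ d_i = −m·d_o.
1/f = 1/d_o + 1/d_i = 1/d_o − 1/(m·d_o) = (1 − 1/m)/d_o, so d_o = f(1 − 1/m) = (67.00)(1 − 1/(+1.8)) = 29.8 cm.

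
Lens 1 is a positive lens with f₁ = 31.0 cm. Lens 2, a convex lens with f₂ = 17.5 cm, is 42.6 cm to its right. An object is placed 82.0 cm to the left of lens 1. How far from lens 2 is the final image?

Lens 1: 1/d_i1 = 1/f₁ − 1/d_o1 = 1/(31.0) − 1/(82.0) = 0.02006, so d_i1 = 49.84 cm.
The intermediate image is 49.84 cm to the right of lens 1, which lies 7.240 cm to the right of lens 2 — a virtual object — so d_o2 = −7.240 cm.
Lens 2: 1/d_i2 = 1/f₂ − 1/d_o2 = 1/(17.5) − 1/(-7.240) = 0.1953, so d_i2 = 5.12 cm.
The final image is real, 5.12 cm to the right of lens 2 (overall magnification ≈ -0.43).

5.12 cm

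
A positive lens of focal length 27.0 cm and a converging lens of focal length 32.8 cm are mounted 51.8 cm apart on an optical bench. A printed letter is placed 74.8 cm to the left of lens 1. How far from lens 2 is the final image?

13.5 cm

Lens 1: 1/d_i1 = 1/f₁ − 1/d_o1 = 1/(27.0) − 1/(74.8) = 0.02367, so d_i1 = 42.25 cm.
The intermediate image is 42.25 cm to the right of lens 1, which is 51.8 − (42.25) = 9.550 cm to the left of lens 2, so d_o2 = +9.550 cm.
Lens 2: 1/d_i2 = 1/f₂ − 1/d_o2 = 1/(32.8) − 1/(9.550) = -0.07422, so d_i2 = -13.5 cm.
The final image is virtual, 13.5 cm to the left of lens 2 (overall magnification ≈ -0.80).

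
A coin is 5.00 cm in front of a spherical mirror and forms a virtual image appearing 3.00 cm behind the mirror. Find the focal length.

f = -7.50 cm (convex)

Virtual image ⇒ d_i = −3.00 cm.
1/f = 1/d_o + 1/d_i = 1/(5.00) + 1/(-3.00) = -0.1333, so f = -7.50 cm.
Since f is negative, the spherical mirror is convex.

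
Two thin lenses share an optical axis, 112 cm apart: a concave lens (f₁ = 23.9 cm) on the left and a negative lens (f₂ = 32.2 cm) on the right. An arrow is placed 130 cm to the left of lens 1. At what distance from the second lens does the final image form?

25.9 cm

Lens 1 is diverging, so f₁ = −23.9 cm.
Lens 1: 1/d_i1 = 1/f₁ − 1/d_o1 = 1/(-23.9) − 1/(130) = -0.04953, so d_i1 = -20.19 cm.
The intermediate image is 20.19 cm to the left of lens 1 (virtual), which is 112 − (-20.19) = 132.2 cm to the left of lens 2, so d_o2 = +132.2 cm.
Lens 2 is diverging, so f₂ = −32.2 cm.
Lens 2: 1/d_i2 = 1/f₂ − 1/d_o2 = 1/(-32.2) − 1/(132.2) = -0.03862, so d_i2 = -25.9 cm.
The final image is virtual, 25.9 cm to the left of lens 2 (overall magnification ≈ 0.030).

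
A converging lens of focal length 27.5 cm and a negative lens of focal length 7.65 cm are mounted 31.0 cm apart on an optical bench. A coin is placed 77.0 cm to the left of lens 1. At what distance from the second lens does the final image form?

Lens 1: 1/d_i1 = 1/f₁ − 1/d_o1 = 1/(27.5) − 1/(77.0) = 0.02338, so d_i1 = 42.78 cm.
The intermediate image is 42.78 cm to the right of lens 1, which lies 11.78 cm to the right of lens 2 — a virtual object — so d_o2 = −11.78 cm.
Lens 2 is diverging, so f₂ = −7.65 cm.
Lens 2: 1/d_i2 = 1/f₂ − 1/d_o2 = 1/(-7.65) − 1/(-11.78) = -0.04583, so d_i2 = -21.8 cm.
The final image is virtual, 21.8 cm to the left of lens 2 (overall magnification ≈ 1.0).

21.8 cm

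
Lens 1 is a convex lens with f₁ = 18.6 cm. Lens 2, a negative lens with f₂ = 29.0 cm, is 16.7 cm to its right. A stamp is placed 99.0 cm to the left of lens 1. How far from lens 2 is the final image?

Lens 1: 1/d_i1 = 1/f₁ − 1/d_o1 = 1/(18.6) − 1/(99.0) = 0.04366, so d_i1 = 22.90 cm.
The intermediate image is 22.90 cm to the right of lens 1, which lies 6.200 cm to the right of lens 2 — a virtual object — so d_o2 = −6.200 cm.
Lens 2 is diverging, so f₂ = −29.0 cm.
Lens 2: 1/d_i2 = 1/f₂ − 1/d_o2 = 1/(-29.0) − 1/(-6.200) = 0.1268, so d_i2 = 7.89 cm.
The final image is real, 7.89 cm to the right of lens 2 (overall magnification ≈ -0.29).

7.89 cm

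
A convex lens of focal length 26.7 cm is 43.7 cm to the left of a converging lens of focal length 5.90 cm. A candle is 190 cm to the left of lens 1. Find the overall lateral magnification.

m = +0.143

Lens 1: 1/d_i1 = 1/(26.7) − 1/(190) = 0.03219, so d_i1 = 31.07 cm; m₁ = −d_i1/d_o1 = -0.1635.
d_o2 = 43.7 − (31.07) = 12.63 cm.
Lens 2: 1/d_i2 = 1/(5.90) − 1/(12.63) = 0.09031, so d_i2 = 11.07 cm; m₂ = −d_i2/d_o2 = -0.8767.
m = m₁·m₂ = (-0.1635)(-0.8767) = +0.143.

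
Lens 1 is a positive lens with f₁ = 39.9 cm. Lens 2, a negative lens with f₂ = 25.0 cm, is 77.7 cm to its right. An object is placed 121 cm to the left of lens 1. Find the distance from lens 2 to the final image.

Lens 1: 1/d_i1 = 1/f₁ − 1/d_o1 = 1/(39.9) − 1/(121) = 0.01680, so d_i1 = 59.53 cm.
The intermediate image is 59.53 cm to the right of lens 1, which is 77.7 − (59.53) = 18.17 cm to the left of lens 2, so d_o2 = +18.17 cm.
Lens 2 is diverging, so f₂ = −25.0 cm.
Lens 2: 1/d_i2 = 1/f₂ − 1/d_o2 = 1/(-25.0) − 1/(18.17) = -0.09504, so d_i2 = -10.5 cm.
The final image is virtual, 10.5 cm to the left of lens 2 (overall magnification ≈ -0.28).

10.5 cm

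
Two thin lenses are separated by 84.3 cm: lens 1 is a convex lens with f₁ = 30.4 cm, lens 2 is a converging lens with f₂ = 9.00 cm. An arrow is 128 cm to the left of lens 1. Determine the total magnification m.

Lens 1: 1/d_i1 = 1/(30.4) − 1/(128) = 0.02508, so d_i1 = 39.87 cm; m₁ = −d_i1/d_o1 = -0.3115.
d_o2 = 84.3 − (39.87) = 44.43 cm.
Lens 2: 1/d_i2 = 1/(9.00) − 1/(44.43) = 0.08860, so d_i2 = 11.29 cm; m₂ = −d_i2/d_o2 = -0.2540.
m = m₁·m₂ = (-0.3115)(-0.2540) = +0.0791.

m = +0.0791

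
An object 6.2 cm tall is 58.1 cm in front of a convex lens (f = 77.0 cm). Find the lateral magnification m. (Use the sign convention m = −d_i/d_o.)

m = +4.07

1/d_i = 1/f − 1/d_o = 1/(77.00) − 1/(58.1) = -0.004225, so d_i = -236.7 cm.
m = −d_i/d_o = −(-236.7)/(58.1) = +4.07.
The image is virtual, upright and enlarged, on the same side as the object.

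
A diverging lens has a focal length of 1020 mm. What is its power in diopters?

For a diverging lens, f = −1020 mm.
f = -102 cm = -1.02 m.
P = 1/f = 1/(-1.02 m) = -0.980 D.

P = -0.980 D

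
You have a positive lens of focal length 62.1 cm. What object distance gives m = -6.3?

m = −d_i/d_o ⇒ d_i = −m·d_o.
1/f = 1/d_o + 1/d_i = 1/d_o − 1/(m·d_o) = (1 − 1/m)/d_o, so d_o = f(1 − 1/m) = (62.10)(1 − 1/(-6.3)) = 72.0 cm.

72.0 cm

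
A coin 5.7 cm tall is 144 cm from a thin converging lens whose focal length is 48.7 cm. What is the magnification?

1/d_i = 1/f − 1/d_o = 1/(48.70) − 1/(144) = 0.01359, so d_i = 73.59 cm.
m = −d_i/d_o = −(73.59)/(144) = -0.511.
The image is real, inverted and reduced, on the far side of the lens.

m = -0.511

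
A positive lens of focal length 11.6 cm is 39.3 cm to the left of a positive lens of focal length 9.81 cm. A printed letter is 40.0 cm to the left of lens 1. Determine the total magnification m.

Lens 1: 1/d_i1 = 1/(11.6) − 1/(40.0) = 0.06121, so d_i1 = 16.34 cm; m₁ = −d_i1/d_o1 = -0.4085.
d_o2 = 39.3 − (16.34) = 22.96 cm.
Lens 2: 1/d_i2 = 1/(9.81) − 1/(22.96) = 0.05838, so d_i2 = 17.13 cm; m₂ = −d_i2/d_o2 = -0.7460.
m = m₁·m₂ = (-0.4085)(-0.7460) = +0.305.

m = +0.305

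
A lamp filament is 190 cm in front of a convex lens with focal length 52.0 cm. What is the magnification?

m = -0.377

1/d_i = 1/f − 1/d_o = 1/(52.00) − 1/(190) = 0.01397, so d_i = 71.59 cm.
m = −d_i/d_o = −(71.59)/(190) = -0.377.
The image is real, inverted and reduced, on the far side of the lens.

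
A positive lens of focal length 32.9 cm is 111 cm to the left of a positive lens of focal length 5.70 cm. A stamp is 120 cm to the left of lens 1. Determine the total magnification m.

m = +0.0359

Lens 1: 1/d_i1 = 1/(32.9) − 1/(120) = 0.02206, so d_i1 = 45.33 cm; m₁ = −d_i1/d_o1 = -0.3777.
d_o2 = 111 − (45.33) = 65.67 cm.
Lens 2: 1/d_i2 = 1/(5.70) − 1/(65.67) = 0.1602, so d_i2 = 6.242 cm; m₂ = −d_i2/d_o2 = -0.09505.
m = m₁·m₂ = (-0.3777)(-0.09505) = +0.0359.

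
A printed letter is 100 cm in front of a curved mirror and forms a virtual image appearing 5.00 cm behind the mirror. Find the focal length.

Virtual image ⇒ d_i = −5.00 cm.
1/f = 1/d_o + 1/d_i = 1/(100) + 1/(-5.00) = -0.1900, so f = -5.26 cm.
Since f is negative, the curved mirror is convex.

f = -5.26 cm (convex)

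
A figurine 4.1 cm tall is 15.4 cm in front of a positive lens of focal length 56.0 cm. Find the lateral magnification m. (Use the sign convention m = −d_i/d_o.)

m = +1.38

1/d_i = 1/f − 1/d_o = 1/(56.00) − 1/(15.4) = -0.04708, so d_i = -21.24 cm.
m = −d_i/d_o = −(-21.24)/(15.4) = +1.38.
The image is virtual, upright and enlarged, on the same side as the object.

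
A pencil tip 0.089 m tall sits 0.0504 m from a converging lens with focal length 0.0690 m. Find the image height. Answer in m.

1/d_i = 1/f − 1/d_o = 1/(0.06900) − 1/(0.0504) = -5.349, so d_i = -0.1870 m.
m = −d_i/d_o = +3.710.
|h_i| = |m|·h_o = 3.710 × 0.089 = 0.330 m. The image is virtual, upright and enlarged, on the same side as the object.

0.330 m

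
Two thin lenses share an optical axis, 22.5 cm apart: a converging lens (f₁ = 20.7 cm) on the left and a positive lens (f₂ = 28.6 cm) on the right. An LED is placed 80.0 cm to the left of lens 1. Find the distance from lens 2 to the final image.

4.56 cm

Lens 1: 1/d_i1 = 1/f₁ − 1/d_o1 = 1/(20.7) − 1/(80.0) = 0.03581, so d_i1 = 27.93 cm.
The intermediate image is 27.93 cm to the right of lens 1, which lies 5.430 cm to the right of lens 2 — a virtual object — so d_o2 = −5.430 cm.
Lens 2: 1/d_i2 = 1/f₂ − 1/d_o2 = 1/(28.6) − 1/(-5.430) = 0.2191, so d_i2 = 4.56 cm.
The final image is real, 4.56 cm to the right of lens 2 (overall magnification ≈ -0.29).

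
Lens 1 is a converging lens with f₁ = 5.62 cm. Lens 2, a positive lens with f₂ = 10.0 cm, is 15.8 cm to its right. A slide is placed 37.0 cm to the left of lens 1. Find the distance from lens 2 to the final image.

111 cm

Lens 1: 1/d_i1 = 1/f₁ − 1/d_o1 = 1/(5.62) − 1/(37.0) = 0.1509, so d_i1 = 6.627 cm.
The intermediate image is 6.627 cm to the right of lens 1, which is 15.8 − (6.627) = 9.173 cm to the left of lens 2, so d_o2 = +9.173 cm.
Lens 2: 1/d_i2 = 1/f₂ − 1/d_o2 = 1/(10.0) − 1/(9.173) = -0.009016, so d_i2 = -111 cm.
The final image is virtual, 111 cm to the left of lens 2 (overall magnification ≈ -2.2).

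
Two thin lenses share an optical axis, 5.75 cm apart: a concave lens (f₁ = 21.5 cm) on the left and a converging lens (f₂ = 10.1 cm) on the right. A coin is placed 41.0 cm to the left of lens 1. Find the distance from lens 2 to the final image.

Lens 1 is diverging, so f₁ = −21.5 cm.
Lens 1: 1/d_i1 = 1/f₁ − 1/d_o1 = 1/(-21.5) − 1/(41.0) = -0.07090, so d_i1 = -14.10 cm.
The intermediate image is 14.10 cm to the left of lens 1 (virtual), which is 5.75 − (-14.10) = 19.85 cm to the left of lens 2, so d_o2 = +19.85 cm.
Lens 2: 1/d_i2 = 1/f₂ − 1/d_o2 = 1/(10.1) − 1/(19.85) = 0.04863, so d_i2 = 20.6 cm.
The final image is real, 20.6 cm to the right of lens 2 (overall magnification ≈ -0.36).

20.6 cm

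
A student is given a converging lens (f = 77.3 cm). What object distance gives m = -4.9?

m = −d_i/d_o ⇒ d_i = −m·d_o.
1/f = 1/d_o + 1/d_i = 1/d_o − 1/(m·d_o) = (1 − 1/m)/d_o, so d_o = f(1 − 1/m) = (77.30)(1 − 1/(-4.9)) = 93.1 cm.

93.1 cm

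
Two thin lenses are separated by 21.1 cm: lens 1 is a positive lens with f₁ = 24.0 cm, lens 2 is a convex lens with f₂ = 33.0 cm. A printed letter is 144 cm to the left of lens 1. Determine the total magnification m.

Lens 1: 1/d_i1 = 1/(24.0) − 1/(144) = 0.03472, so d_i1 = 28.80 cm; m₁ = −d_i1/d_o1 = -0.2000.
d_o2 = 21.1 − (28.80) = -7.700 cm (virtual object).
Lens 2: 1/d_i2 = 1/(33.0) − 1/(-7.700) = 0.1602, so d_i2 = 6.243 cm; m₂ = −d_i2/d_o2 = +0.8108.
m = m₁·m₂ = (-0.2000)(+0.8108) = -0.162.

m = -0.162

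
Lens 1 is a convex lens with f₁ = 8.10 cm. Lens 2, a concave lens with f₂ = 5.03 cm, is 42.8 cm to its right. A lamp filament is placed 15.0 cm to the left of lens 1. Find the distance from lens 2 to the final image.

Lens 1: 1/d_i1 = 1/f₁ − 1/d_o1 = 1/(8.10) − 1/(15.0) = 0.05679, so d_i1 = 17.61 cm.
The intermediate image is 17.61 cm to the right of lens 1, which is 42.8 − (17.61) = 25.19 cm to the left of lens 2, so d_o2 = +25.19 cm.
Lens 2 is diverging, so f₂ = −5.03 cm.
Lens 2: 1/d_i2 = 1/f₂ − 1/d_o2 = 1/(-5.03) − 1/(25.19) = -0.2385, so d_i2 = -4.19 cm.
The final image is virtual, 4.19 cm to the left of lens 2 (overall magnification ≈ -0.20).

4.19 cm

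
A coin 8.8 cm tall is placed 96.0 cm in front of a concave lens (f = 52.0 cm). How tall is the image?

3.09 cm

For a concave lens, f = -52.0 cm.
1/d_i = 1/f − 1/d_o = 1/(-52.00) − 1/(96.0) = -0.02965, so d_i = -33.73 cm.
m = −d_i/d_o = +0.3514.
|h_i| = |m|·h_o = 0.3514 × 8.8 = 3.09 cm. The image is virtual, upright and reduced, on the same side as the object.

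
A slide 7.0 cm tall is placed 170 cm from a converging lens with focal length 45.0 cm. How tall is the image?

1/d_i = 1/f − 1/d_o = 1/(45.00) − 1/(170) = 0.01634, so d_i = 61.20 cm.
m = −d_i/d_o = -0.3600.
|h_i| = |m|·h_o = 0.3600 × 7.0 = 2.52 cm. The image is real, inverted and reduced, on the far side of the lens.

2.52 cm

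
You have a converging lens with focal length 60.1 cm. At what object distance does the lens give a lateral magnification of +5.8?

m = −d_i/d_o ⇒ d_i = −m·d_o.
1/f = 1/d_o + 1/d_i = 1/d_o − 1/(m·d_o) = (1 − 1/m)/d_o, so d_o = f(1 − 1/m) = (60.10)(1 − 1/(+5.8)) = 49.7 cm.

49.7 cm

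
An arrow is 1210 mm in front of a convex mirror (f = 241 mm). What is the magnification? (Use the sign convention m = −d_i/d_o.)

For a convex mirror, f = -241 mm.
1/d_i = 1/f − 1/d_o = 1/(-241.0) − 1/(1210) = -0.004976, so d_i = -201.0 mm.
m = −d_i/d_o = −(-201.0)/(1210) = +0.166.
The image is virtual, upright and reduced, behind the mirror.

m = +0.166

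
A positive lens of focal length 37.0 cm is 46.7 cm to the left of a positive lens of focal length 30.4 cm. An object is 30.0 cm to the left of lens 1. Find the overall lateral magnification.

Lens 1: 1/d_i1 = 1/(37.0) − 1/(30.0) = -0.006306, so d_i1 = -158.6 cm; m₁ = −d_i1/d_o1 = +5.287.
d_o2 = 46.7 − (-158.6) = 205.3 cm.
Lens 2: 1/d_i2 = 1/(30.4) − 1/(205.3) = 0.02802, so d_i2 = 35.68 cm; m₂ = −d_i2/d_o2 = -0.1738.
m = m₁·m₂ = (+5.287)(-0.1738) = -0.919.

m = -0.919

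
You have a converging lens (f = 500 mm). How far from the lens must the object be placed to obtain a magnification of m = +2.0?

250 mm

m = −d_i/d_o ⇒ d_i = −m·d_o.
1/f = 1/d_o + 1/d_i = 1/d_o − 1/(m·d_o) = (1 − 1/m)/d_o, so d_o = f(1 − 1/m) = (500.0)(1 − 1/(+2.0)) = 250 mm.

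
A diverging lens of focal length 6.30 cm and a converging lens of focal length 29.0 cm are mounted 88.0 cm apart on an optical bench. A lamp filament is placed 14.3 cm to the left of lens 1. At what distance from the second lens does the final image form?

42.3 cm

Lens 1 is diverging, so f₁ = −6.30 cm.
Lens 1: 1/d_i1 = 1/f₁ − 1/d_o1 = 1/(-6.30) − 1/(14.3) = -0.2287, so d_i1 = -4.373 cm.
The intermediate image is 4.373 cm to the left of lens 1 (virtual), which is 88.0 − (-4.373) = 92.37 cm to the left of lens 2, so d_o2 = +92.37 cm.
Lens 2: 1/d_i2 = 1/f₂ − 1/d_o2 = 1/(29.0) − 1/(92.37) = 0.02366, so d_i2 = 42.3 cm.
The final image is real, 42.3 cm to the right of lens 2 (overall magnification ≈ -0.14).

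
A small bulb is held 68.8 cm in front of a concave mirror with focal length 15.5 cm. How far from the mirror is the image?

Mirror equation: 1/s_i = 1/f − 1/s_o = 1/(15.50) − 1/(68.8) = 0.06452 − 0.01453 = 0.04998, so s_i = 20.0 cm.
The image is real, inverted and reduced, in front of the mirror.

20.0 cm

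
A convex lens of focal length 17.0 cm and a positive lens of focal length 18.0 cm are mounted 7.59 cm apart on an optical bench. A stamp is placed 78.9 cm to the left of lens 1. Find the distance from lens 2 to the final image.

7.90 cm

Lens 1: 1/d_i1 = 1/f₁ − 1/d_o1 = 1/(17.0) − 1/(78.9) = 0.04615, so d_i1 = 21.67 cm.
The intermediate image is 21.67 cm to the right of lens 1, which lies 14.08 cm to the right of lens 2 — a virtual object — so d_o2 = −14.08 cm.
Lens 2: 1/d_i2 = 1/f₂ − 1/d_o2 = 1/(18.0) − 1/(-14.08) = 0.1266, so d_i2 = 7.90 cm.
The final image is real, 7.90 cm to the right of lens 2 (overall magnification ≈ -0.15).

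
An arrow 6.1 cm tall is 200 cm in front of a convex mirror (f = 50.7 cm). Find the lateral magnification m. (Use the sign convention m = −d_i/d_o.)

m = +0.202

For a convex mirror, f = -50.7 cm.
1/d_i = 1/f − 1/d_o = 1/(-50.70) − 1/(200) = -0.02472, so d_i = -40.45 cm.
m = −d_i/d_o = −(-40.45)/(200) = +0.202.
The image is virtual, upright and reduced, behind the mirror.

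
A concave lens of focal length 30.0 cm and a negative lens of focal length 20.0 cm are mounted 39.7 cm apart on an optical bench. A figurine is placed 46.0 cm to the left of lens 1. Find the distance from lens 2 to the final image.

Lens 1 is diverging, so f₁ = −30.0 cm.
Lens 1: 1/d_i1 = 1/f₁ − 1/d_o1 = 1/(-30.0) − 1/(46.0) = -0.05507, so d_i1 = -18.16 cm.
The intermediate image is 18.16 cm to the left of lens 1 (virtual), which is 39.7 − (-18.16) = 57.86 cm to the left of lens 2, so d_o2 = +57.86 cm.
Lens 2 is diverging, so f₂ = −20.0 cm.
Lens 2: 1/d_i2 = 1/f₂ − 1/d_o2 = 1/(-20.0) − 1/(57.86) = -0.06728, so d_i2 = -14.9 cm.
The final image is virtual, 14.9 cm to the left of lens 2 (overall magnification ≈ 0.10).

14.9 cm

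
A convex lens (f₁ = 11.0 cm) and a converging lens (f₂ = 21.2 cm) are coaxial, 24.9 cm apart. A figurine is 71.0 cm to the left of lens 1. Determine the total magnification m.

m = -0.417

Lens 1: 1/d_i1 = 1/(11.0) − 1/(71.0) = 0.07682, so d_i1 = 13.02 cm; m₁ = −d_i1/d_o1 = -0.1834.
d_o2 = 24.9 − (13.02) = 11.88 cm.
Lens 2: 1/d_i2 = 1/(21.2) − 1/(11.88) = -0.03701, so d_i2 = -27.02 cm; m₂ = −d_i2/d_o2 = +2.275.
m = m₁·m₂ = (-0.1834)(+2.275) = -0.417.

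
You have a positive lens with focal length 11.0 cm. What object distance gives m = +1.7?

m = −d_i/d_o ⇒ d_i = −m·d_o.
1/f = 1/d_o + 1/d_i = 1/d_o − 1/(m·d_o) = (1 − 1/m)/d_o, so d_o = f(1 − 1/m) = (11.00)(1 − 1/(+1.7)) = 4.53 cm.

4.53 cm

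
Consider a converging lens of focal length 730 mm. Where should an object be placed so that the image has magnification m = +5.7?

602 mm

m = −d_i/d_o ⇒ d_i = −m·d_o.
1/f = 1/d_o + 1/d_i = 1/d_o − 1/(m·d_o) = (1 − 1/m)/d_o, so d_o = f(1 − 1/m) = (730.0)(1 − 1/(+5.7)) = 602 mm.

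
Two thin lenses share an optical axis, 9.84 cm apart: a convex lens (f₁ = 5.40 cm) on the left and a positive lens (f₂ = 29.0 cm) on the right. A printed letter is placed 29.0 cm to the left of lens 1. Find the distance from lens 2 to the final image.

3.60 cm

Lens 1: 1/d_i1 = 1/f₁ − 1/d_o1 = 1/(5.40) − 1/(29.0) = 0.1507, so d_i1 = 6.636 cm.
The intermediate image is 6.636 cm to the right of lens 1, which is 9.84 − (6.636) = 3.204 cm to the left of lens 2, so d_o2 = +3.204 cm.
Lens 2: 1/d_i2 = 1/f₂ − 1/d_o2 = 1/(29.0) − 1/(3.204) = -0.2776, so d_i2 = -3.60 cm.
The final image is virtual, 3.60 cm to the left of lens 2 (overall magnification ≈ -0.26).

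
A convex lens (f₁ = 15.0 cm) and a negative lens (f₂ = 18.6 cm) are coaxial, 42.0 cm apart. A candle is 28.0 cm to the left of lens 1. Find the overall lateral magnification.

Lens 1: 1/d_i1 = 1/(15.0) − 1/(28.0) = 0.03095, so d_i1 = 32.31 cm; m₁ = −d_i1/d_o1 = -1.154.
d_o2 = 42.0 − (32.31) = 9.690 cm.
f₂ = −18.6 cm (diverging).
Lens 2: 1/d_i2 = 1/(-18.6) − 1/(9.690) = -0.1570, so d_i2 = -6.371 cm; m₂ = −d_i2/d_o2 = +0.6575.
m = m₁·m₂ = (-1.154)(+0.6575) = -0.759.

m = -0.759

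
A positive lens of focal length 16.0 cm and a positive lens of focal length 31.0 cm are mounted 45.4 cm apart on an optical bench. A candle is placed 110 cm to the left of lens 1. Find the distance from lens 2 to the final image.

191 cm

Lens 1: 1/d_i1 = 1/f₁ − 1/d_o1 = 1/(16.0) − 1/(110) = 0.05341, so d_i1 = 18.72 cm.
The intermediate image is 18.72 cm to the right of lens 1, which is 45.4 − (18.72) = 26.68 cm to the left of lens 2, so d_o2 = +26.68 cm.
Lens 2: 1/d_i2 = 1/f₂ − 1/d_o2 = 1/(31.0) − 1/(26.68) = -0.005223, so d_i2 = -191 cm.
The final image is virtual, 191 cm to the left of lens 2 (overall magnification ≈ -1.2).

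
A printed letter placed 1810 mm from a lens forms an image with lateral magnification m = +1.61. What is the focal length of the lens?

m = −d_i/d_o ⇒ d_i = −m·d_o = −(+1.61)·(1810) = -2914 mm.
1/f = 1/d_o + 1/d_i = 1/(1810) + 1/(-2914) = 0.0002093, so f = 4780 mm.
Since f is positive, the lens is converging.

f = 4780 mm (converging)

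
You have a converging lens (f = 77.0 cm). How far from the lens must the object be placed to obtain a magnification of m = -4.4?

94.5 cm

m = −d_i/d_o ⇒ d_i = −m·d_o.
1/f = 1/d_o + 1/d_i = 1/d_o − 1/(m·d_o) = (1 − 1/m)/d_o, so d_o = f(1 − 1/m) = (77.00)(1 − 1/(-4.4)) = 94.5 cm.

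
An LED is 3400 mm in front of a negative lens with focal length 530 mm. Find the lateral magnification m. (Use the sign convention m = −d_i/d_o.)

For a negative lens, f = -530 mm.
1/d_i = 1/f − 1/d_o = 1/(-530.0) − 1/(3400) = -0.002181, so d_i = -458.5 mm.
m = −d_i/d_o = −(-458.5)/(3400) = +0.135.
The image is virtual, upright and reduced, on the same side as the object.

m = +0.135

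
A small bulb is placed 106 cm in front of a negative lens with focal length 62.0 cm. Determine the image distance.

39.1 cm

For a negative lens, f = -62.0 cm.
Thin-lens equation: 1/d_i = 1/f − 1/d_o = 1/(-62.00) − 1/(106) = -0.01613 − 0.009434 = -0.02556, so d_i = -39.1 cm.
The image is virtual, upright and reduced, on the same side as the object.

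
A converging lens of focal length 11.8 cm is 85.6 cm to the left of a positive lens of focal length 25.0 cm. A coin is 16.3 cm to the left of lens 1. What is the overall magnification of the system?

m = +3.67

Lens 1: 1/d_i1 = 1/(11.8) − 1/(16.3) = 0.02340, so d_i1 = 42.74 cm; m₁ = −d_i1/d_o1 = -2.622.
d_o2 = 85.6 − (42.74) = 42.86 cm.
Lens 2: 1/d_i2 = 1/(25.0) − 1/(42.86) = 0.01667, so d_i2 = 59.99 cm; m₂ = −d_i2/d_o2 = -1.400.
m = m₁·m₂ = (-2.622)(-1.400) = +3.67.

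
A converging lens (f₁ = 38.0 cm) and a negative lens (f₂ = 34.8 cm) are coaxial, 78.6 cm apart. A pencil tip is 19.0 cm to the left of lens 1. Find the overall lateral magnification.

Lens 1: 1/d_i1 = 1/(38.0) − 1/(19.0) = -0.02632, so d_i1 = -38.00 cm; m₁ = −d_i1/d_o1 = +2.000.
d_o2 = 78.6 − (-38.00) = 116.6 cm.
f₂ = −34.8 cm (diverging).
Lens 2: 1/d_i2 = 1/(-34.8) − 1/(116.6) = -0.03731, so d_i2 = -26.80 cm; m₂ = −d_i2/d_o2 = +0.2299.
m = m₁·m₂ = (+2.000)(+0.2299) = +0.460.

m = +0.460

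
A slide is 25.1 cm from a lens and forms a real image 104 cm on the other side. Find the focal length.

Real image ⇒ d_i = +104 cm.
1/f = 1/d_o + 1/d_i = 1/(25.1) + 1/(104) = 0.04946, so f = 20.2 cm.
Since f is positive, the lens is converging.

f = 20.2 cm (converging)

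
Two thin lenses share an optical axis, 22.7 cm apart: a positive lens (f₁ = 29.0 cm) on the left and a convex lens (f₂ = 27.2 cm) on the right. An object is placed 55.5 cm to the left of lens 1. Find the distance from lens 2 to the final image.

Lens 1: 1/d_i1 = 1/f₁ − 1/d_o1 = 1/(29.0) − 1/(55.5) = 0.01646, so d_i1 = 60.74 cm.
The intermediate image is 60.74 cm to the right of lens 1, which lies 38.04 cm to the right of lens 2 — a virtual object — so d_o2 = −38.04 cm.
Lens 2: 1/d_i2 = 1/f₂ − 1/d_o2 = 1/(27.2) − 1/(-38.04) = 0.06305, so d_i2 = 15.9 cm.
The final image is real, 15.9 cm to the right of lens 2 (overall magnification ≈ -0.46).

15.9 cm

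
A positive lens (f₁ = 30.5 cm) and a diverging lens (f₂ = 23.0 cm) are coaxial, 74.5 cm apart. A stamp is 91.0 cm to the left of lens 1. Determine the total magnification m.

Lens 1: 1/d_i1 = 1/(30.5) − 1/(91.0) = 0.02180, so d_i1 = 45.88 cm; m₁ = −d_i1/d_o1 = -0.5042.
d_o2 = 74.5 − (45.88) = 28.62 cm.
f₂ = −23.0 cm (diverging).
Lens 2: 1/d_i2 = 1/(-23.0) − 1/(28.62) = -0.07842, so d_i2 = -12.75 cm; m₂ = −d_i2/d_o2 = +0.4456.
m = m₁·m₂ = (-0.5042)(+0.4456) = -0.225.

m = -0.225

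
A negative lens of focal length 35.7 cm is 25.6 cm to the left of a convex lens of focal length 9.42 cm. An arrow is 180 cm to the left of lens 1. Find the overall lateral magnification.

m = -0.0339

f₁ = −35.7 cm (diverging).
Lens 1: 1/d_i1 = 1/(-35.7) − 1/(180) = -0.03357, so d_i1 = -29.79 cm; m₁ = −d_i1/d_o1 = +0.1655.
d_o2 = 25.6 − (-29.79) = 55.39 cm.
Lens 2: 1/d_i2 = 1/(9.42) − 1/(55.39) = 0.08810, so d_i2 = 11.35 cm; m₂ = −d_i2/d_o2 = -0.2049.
m = m₁·m₂ = (+0.1655)(-0.2049) = -0.0339.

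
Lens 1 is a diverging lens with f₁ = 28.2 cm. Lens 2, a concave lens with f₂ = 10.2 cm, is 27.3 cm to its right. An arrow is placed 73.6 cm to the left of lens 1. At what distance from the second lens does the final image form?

8.40 cm

Lens 1 is diverging, so f₁ = −28.2 cm.
Lens 1: 1/d_i1 = 1/f₁ − 1/d_o1 = 1/(-28.2) − 1/(73.6) = -0.04905, so d_i1 = -20.39 cm.
The intermediate image is 20.39 cm to the left of lens 1 (virtual), which is 27.3 − (-20.39) = 47.69 cm to the left of lens 2, so d_o2 = +47.69 cm.
Lens 2 is diverging, so f₂ = −10.2 cm.
Lens 2: 1/d_i2 = 1/f₂ − 1/d_o2 = 1/(-10.2) − 1/(47.69) = -0.1190, so d_i2 = -8.40 cm.
The final image is virtual, 8.40 cm to the left of lens 2 (overall magnification ≈ 0.049).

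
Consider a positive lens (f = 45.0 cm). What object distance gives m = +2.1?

m = −d_i/d_o ⇒ d_i = −m·d_o.
1/f = 1/d_o + 1/d_i = 1/d_o − 1/(m·d_o) = (1 − 1/m)/d_o, so d_o = f(1 − 1/m) = (45.00)(1 − 1/(+2.1)) = 23.6 cm.

23.6 cm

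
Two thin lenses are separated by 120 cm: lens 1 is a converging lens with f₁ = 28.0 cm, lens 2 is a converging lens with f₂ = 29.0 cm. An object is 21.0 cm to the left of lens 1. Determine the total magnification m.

Lens 1: 1/d_i1 = 1/(28.0) − 1/(21.0) = -0.01190, so d_i1 = -84.00 cm; m₁ = −d_i1/d_o1 = +4.000.
d_o2 = 120 − (-84.00) = 204.0 cm.
Lens 2: 1/d_i2 = 1/(29.0) − 1/(204.0) = 0.02958, so d_i2 = 33.81 cm; m₂ = −d_i2/d_o2 = -0.1657.
m = m₁·m₂ = (+4.000)(-0.1657) = -0.663.

m = -0.663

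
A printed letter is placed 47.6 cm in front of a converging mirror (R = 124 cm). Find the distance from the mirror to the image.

205 cm

f = R/2 = 124/2 = 62.00 cm.
Mirror equation: 1/v = 1/f − 1/u = 1/(62.00) − 1/(47.6) = 0.01613 − 0.02101 = -0.004879, so v = -205 cm.
The image is virtual, upright and enlarged, behind the mirror.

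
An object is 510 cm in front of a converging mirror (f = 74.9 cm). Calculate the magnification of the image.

m = -0.172

1/d_i = 1/f − 1/d_o = 1/(74.90) − 1/(510) = 0.01139, so d_i = 87.79 cm.
m = −d_i/d_o = −(87.79)/(510) = -0.172.
The image is real, inverted and reduced, in front of the mirror.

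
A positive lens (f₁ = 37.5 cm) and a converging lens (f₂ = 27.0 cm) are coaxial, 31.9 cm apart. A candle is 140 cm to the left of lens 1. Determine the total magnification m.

m = -0.213

Lens 1: 1/d_i1 = 1/(37.5) − 1/(140) = 0.01952, so d_i1 = 51.22 cm; m₁ = −d_i1/d_o1 = -0.3659.
d_o2 = 31.9 − (51.22) = -19.32 cm (virtual object).
Lens 2: 1/d_i2 = 1/(27.0) − 1/(-19.32) = 0.08880, so d_i2 = 11.26 cm; m₂ = −d_i2/d_o2 = +0.5829.
m = m₁·m₂ = (-0.3659)(+0.5829) = -0.213.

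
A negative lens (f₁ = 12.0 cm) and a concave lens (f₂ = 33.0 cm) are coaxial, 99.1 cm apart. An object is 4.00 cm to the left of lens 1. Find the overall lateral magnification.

f₁ = −12.0 cm (diverging).
Lens 1: 1/d_i1 = 1/(-12.0) − 1/(4.00) = -0.3333, so d_i1 = -3.000 cm; m₁ = −d_i1/d_o1 = +0.7500.
d_o2 = 99.1 − (-3.000) = 102.1 cm.
f₂ = −33.0 cm (diverging).
Lens 2: 1/d_i2 = 1/(-33.0) − 1/(102.1) = -0.04010, so d_i2 = -24.94 cm; m₂ = −d_i2/d_o2 = +0.2443.
m = m₁·m₂ = (+0.7500)(+0.2443) = +0.183.

m = +0.183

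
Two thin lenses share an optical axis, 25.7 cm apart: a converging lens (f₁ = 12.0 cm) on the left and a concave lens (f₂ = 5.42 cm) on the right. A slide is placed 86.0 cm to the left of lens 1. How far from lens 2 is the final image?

3.71 cm

Lens 1: 1/d_i1 = 1/f₁ − 1/d_o1 = 1/(12.0) − 1/(86.0) = 0.07171, so d_i1 = 13.95 cm.
The intermediate image is 13.95 cm to the right of lens 1, which is 25.7 − (13.95) = 11.75 cm to the left of lens 2, so d_o2 = +11.75 cm.
Lens 2 is diverging, so f₂ = −5.42 cm.
Lens 2: 1/d_i2 = 1/f₂ − 1/d_o2 = 1/(-5.42) − 1/(11.75) = -0.2696, so d_i2 = -3.71 cm.
The final image is virtual, 3.71 cm to the left of lens 2 (overall magnification ≈ -0.051).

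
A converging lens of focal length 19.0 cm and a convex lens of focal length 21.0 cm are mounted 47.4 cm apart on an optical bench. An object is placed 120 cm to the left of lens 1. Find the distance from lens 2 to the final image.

Lens 1: 1/d_i1 = 1/f₁ − 1/d_o1 = 1/(19.0) − 1/(120) = 0.04430, so d_i1 = 22.57 cm.
The intermediate image is 22.57 cm to the right of lens 1, which is 47.4 − (22.57) = 24.83 cm to the left of lens 2, so d_o2 = +24.83 cm.
Lens 2: 1/d_i2 = 1/f₂ − 1/d_o2 = 1/(21.0) − 1/(24.83) = 0.007345, so d_i2 = 136 cm.
The final image is real, 136 cm to the right of lens 2 (overall magnification ≈ 1.0).

136 cm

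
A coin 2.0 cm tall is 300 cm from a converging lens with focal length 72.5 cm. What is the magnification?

m = -0.319

1/d_i = 1/f − 1/d_o = 1/(72.50) − 1/(300) = 0.01046, so d_i = 95.60 cm.
m = −d_i/d_o = −(95.60)/(300) = -0.319.
The image is real, inverted and reduced, on the far side of the lens.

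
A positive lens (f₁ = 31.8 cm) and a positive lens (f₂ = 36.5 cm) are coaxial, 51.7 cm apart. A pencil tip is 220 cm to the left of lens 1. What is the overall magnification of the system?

m = -0.281

Lens 1: 1/d_i1 = 1/(31.8) − 1/(220) = 0.02690, so d_i1 = 37.17 cm; m₁ = −d_i1/d_o1 = -0.1690.
d_o2 = 51.7 − (37.17) = 14.53 cm.
Lens 2: 1/d_i2 = 1/(36.5) − 1/(14.53) = -0.04143, so d_i2 = -24.14 cm; m₂ = −d_i2/d_o2 = +1.661.
m = m₁·m₂ = (-0.1690)(+1.661) = -0.281.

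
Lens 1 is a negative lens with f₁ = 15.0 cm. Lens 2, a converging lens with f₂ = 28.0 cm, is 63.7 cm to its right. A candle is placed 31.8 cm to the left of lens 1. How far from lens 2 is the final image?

45.1 cm

Lens 1 is diverging, so f₁ = −15.0 cm.
Lens 1: 1/d_i1 = 1/f₁ − 1/d_o1 = 1/(-15.0) − 1/(31.8) = -0.09811, so d_i1 = -10.19 cm.
The intermediate image is 10.19 cm to the left of lens 1 (virtual), which is 63.7 − (-10.19) = 73.89 cm to the left of lens 2, so d_o2 = +73.89 cm.
Lens 2: 1/d_i2 = 1/f₂ − 1/d_o2 = 1/(28.0) − 1/(73.89) = 0.02218, so d_i2 = 45.1 cm.
The final image is real, 45.1 cm to the right of lens 2 (overall magnification ≈ -0.20).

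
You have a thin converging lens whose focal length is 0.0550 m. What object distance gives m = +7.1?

m = −d_i/d_o ⇒ d_i = −m·d_o.
1/f = 1/d_o + 1/d_i = 1/d_o − 1/(m·d_o) = (1 − 1/m)/d_o, so d_o = f(1 − 1/m) = (0.05500)(1 − 1/(+7.1)) = 0.0473 m.

0.0473 m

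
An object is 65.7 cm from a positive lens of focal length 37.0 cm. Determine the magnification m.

m = -1.29

1/d_i = 1/f − 1/d_o = 1/(37.00) − 1/(65.7) = 0.01181, so d_i = 84.70 cm.
m = −d_i/d_o = −(84.70)/(65.7) = -1.29.
The image is real, inverted and enlarged, on the far side of the lens.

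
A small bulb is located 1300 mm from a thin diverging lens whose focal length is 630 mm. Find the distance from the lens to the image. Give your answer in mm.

For a diverging lens, f = -630 mm.
Thin-lens equation: 1/v = 1/f − 1/u = 1/(-630.0) − 1/(1300) = -0.001587 − 0.0007692 = -0.002357, so v = -424 mm.
The image is virtual, upright and reduced, on the same side as the object.

424 mm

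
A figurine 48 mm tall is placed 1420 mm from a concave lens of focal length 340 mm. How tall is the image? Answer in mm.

9.27 mm

For a concave lens, f = -340 mm.
1/d_i = 1/f − 1/d_o = 1/(-340.0) − 1/(1420) = -0.003645, so d_i = -274.3 mm.
m = −d_i/d_o = +0.1932.
|h_i| = |m|·h_o = 0.1932 × 48 = 9.27 mm. The image is virtual, upright and reduced, on the same side as the object.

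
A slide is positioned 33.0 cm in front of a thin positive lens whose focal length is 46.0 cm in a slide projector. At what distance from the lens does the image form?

117 cm

Lens equation: 1/d_i = 1/f − 1/d_o = 1/(46.00) − 1/(33.0) = 0.02174 − 0.03030 = -0.008564, so d_i = -117 cm.
The image is virtual, upright and enlarged, on the same side as the object.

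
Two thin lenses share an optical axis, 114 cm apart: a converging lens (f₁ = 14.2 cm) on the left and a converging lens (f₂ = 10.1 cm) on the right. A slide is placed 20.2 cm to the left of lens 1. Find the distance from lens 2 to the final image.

11.9 cm

Lens 1: 1/d_i1 = 1/f₁ − 1/d_o1 = 1/(14.2) − 1/(20.2) = 0.02092, so d_i1 = 47.81 cm.
The intermediate image is 47.81 cm to the right of lens 1, which is 114 − (47.81) = 66.19 cm to the left of lens 2, so d_o2 = +66.19 cm.
Lens 2: 1/d_i2 = 1/f₂ − 1/d_o2 = 1/(10.1) − 1/(66.19) = 0.08390, so d_i2 = 11.9 cm.
The final image is real, 11.9 cm to the right of lens 2 (overall magnification ≈ 0.43).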